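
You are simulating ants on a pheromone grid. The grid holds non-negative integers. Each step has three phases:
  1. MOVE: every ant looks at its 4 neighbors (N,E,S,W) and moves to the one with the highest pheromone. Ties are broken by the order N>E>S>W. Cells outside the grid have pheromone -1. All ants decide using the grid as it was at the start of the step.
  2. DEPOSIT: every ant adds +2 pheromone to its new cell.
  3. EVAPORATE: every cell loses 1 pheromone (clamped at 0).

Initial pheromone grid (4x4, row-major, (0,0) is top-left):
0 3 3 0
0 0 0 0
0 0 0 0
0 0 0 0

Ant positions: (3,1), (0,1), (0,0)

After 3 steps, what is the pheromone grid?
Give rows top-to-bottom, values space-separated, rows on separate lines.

After step 1: ants at (2,1),(0,2),(0,1)
  0 4 4 0
  0 0 0 0
  0 1 0 0
  0 0 0 0
After step 2: ants at (1,1),(0,1),(0,2)
  0 5 5 0
  0 1 0 0
  0 0 0 0
  0 0 0 0
After step 3: ants at (0,1),(0,2),(0,1)
  0 8 6 0
  0 0 0 0
  0 0 0 0
  0 0 0 0

0 8 6 0
0 0 0 0
0 0 0 0
0 0 0 0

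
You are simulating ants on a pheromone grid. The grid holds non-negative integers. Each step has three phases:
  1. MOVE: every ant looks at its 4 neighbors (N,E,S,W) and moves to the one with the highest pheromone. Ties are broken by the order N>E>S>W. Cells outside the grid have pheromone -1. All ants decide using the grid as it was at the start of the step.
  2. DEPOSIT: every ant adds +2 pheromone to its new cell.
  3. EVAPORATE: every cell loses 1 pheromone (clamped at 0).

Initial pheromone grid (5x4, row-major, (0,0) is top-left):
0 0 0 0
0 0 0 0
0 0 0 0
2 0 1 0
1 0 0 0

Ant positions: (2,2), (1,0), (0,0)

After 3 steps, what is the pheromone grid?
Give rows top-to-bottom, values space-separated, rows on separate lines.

After step 1: ants at (3,2),(0,0),(0,1)
  1 1 0 0
  0 0 0 0
  0 0 0 0
  1 0 2 0
  0 0 0 0
After step 2: ants at (2,2),(0,1),(0,0)
  2 2 0 0
  0 0 0 0
  0 0 1 0
  0 0 1 0
  0 0 0 0
After step 3: ants at (3,2),(0,0),(0,1)
  3 3 0 0
  0 0 0 0
  0 0 0 0
  0 0 2 0
  0 0 0 0

3 3 0 0
0 0 0 0
0 0 0 0
0 0 2 0
0 0 0 0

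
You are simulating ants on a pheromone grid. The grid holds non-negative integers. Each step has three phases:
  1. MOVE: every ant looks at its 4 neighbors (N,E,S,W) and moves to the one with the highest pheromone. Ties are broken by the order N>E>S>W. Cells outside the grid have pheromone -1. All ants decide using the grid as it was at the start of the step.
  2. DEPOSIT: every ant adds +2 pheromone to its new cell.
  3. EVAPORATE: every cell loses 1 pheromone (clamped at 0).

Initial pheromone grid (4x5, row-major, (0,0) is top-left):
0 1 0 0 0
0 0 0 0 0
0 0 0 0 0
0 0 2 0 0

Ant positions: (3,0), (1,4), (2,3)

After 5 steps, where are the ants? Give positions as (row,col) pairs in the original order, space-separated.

Step 1: ant0:(3,0)->N->(2,0) | ant1:(1,4)->N->(0,4) | ant2:(2,3)->N->(1,3)
  grid max=1 at (0,4)
Step 2: ant0:(2,0)->N->(1,0) | ant1:(0,4)->S->(1,4) | ant2:(1,3)->N->(0,3)
  grid max=1 at (0,3)
Step 3: ant0:(1,0)->N->(0,0) | ant1:(1,4)->N->(0,4) | ant2:(0,3)->E->(0,4)
  grid max=3 at (0,4)
Step 4: ant0:(0,0)->E->(0,1) | ant1:(0,4)->S->(1,4) | ant2:(0,4)->S->(1,4)
  grid max=3 at (1,4)
Step 5: ant0:(0,1)->E->(0,2) | ant1:(1,4)->N->(0,4) | ant2:(1,4)->N->(0,4)
  grid max=5 at (0,4)

(0,2) (0,4) (0,4)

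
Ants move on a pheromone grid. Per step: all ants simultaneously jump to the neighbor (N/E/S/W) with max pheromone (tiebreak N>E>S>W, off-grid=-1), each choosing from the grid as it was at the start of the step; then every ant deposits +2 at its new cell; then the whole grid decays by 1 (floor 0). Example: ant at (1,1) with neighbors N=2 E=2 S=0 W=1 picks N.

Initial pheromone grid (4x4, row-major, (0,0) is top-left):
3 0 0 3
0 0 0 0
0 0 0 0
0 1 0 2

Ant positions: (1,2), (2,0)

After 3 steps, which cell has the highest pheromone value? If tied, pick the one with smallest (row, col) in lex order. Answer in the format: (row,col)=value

Step 1: ant0:(1,2)->N->(0,2) | ant1:(2,0)->N->(1,0)
  grid max=2 at (0,0)
Step 2: ant0:(0,2)->E->(0,3) | ant1:(1,0)->N->(0,0)
  grid max=3 at (0,0)
Step 3: ant0:(0,3)->S->(1,3) | ant1:(0,0)->E->(0,1)
  grid max=2 at (0,0)
Final grid:
  2 1 0 2
  0 0 0 1
  0 0 0 0
  0 0 0 0
Max pheromone 2 at (0,0)

Answer: (0,0)=2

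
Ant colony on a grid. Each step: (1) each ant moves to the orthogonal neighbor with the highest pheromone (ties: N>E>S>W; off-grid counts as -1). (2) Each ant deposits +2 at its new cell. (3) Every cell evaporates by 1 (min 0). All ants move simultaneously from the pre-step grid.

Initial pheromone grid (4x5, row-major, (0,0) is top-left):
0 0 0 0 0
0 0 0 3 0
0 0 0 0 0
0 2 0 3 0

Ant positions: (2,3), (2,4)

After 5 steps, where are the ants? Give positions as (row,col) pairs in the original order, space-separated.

Step 1: ant0:(2,3)->N->(1,3) | ant1:(2,4)->N->(1,4)
  grid max=4 at (1,3)
Step 2: ant0:(1,3)->E->(1,4) | ant1:(1,4)->W->(1,3)
  grid max=5 at (1,3)
Step 3: ant0:(1,4)->W->(1,3) | ant1:(1,3)->E->(1,4)
  grid max=6 at (1,3)
Step 4: ant0:(1,3)->E->(1,4) | ant1:(1,4)->W->(1,3)
  grid max=7 at (1,3)
Step 5: ant0:(1,4)->W->(1,3) | ant1:(1,3)->E->(1,4)
  grid max=8 at (1,3)

(1,3) (1,4)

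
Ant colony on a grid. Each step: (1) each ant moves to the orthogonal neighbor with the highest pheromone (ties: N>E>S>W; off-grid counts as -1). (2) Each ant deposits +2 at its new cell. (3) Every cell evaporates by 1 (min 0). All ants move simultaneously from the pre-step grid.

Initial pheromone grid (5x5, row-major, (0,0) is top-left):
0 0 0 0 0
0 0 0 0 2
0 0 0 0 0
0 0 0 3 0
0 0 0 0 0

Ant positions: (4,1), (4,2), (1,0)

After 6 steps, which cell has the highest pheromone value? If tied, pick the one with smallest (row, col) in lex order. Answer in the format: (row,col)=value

Step 1: ant0:(4,1)->N->(3,1) | ant1:(4,2)->N->(3,2) | ant2:(1,0)->N->(0,0)
  grid max=2 at (3,3)
Step 2: ant0:(3,1)->E->(3,2) | ant1:(3,2)->E->(3,3) | ant2:(0,0)->E->(0,1)
  grid max=3 at (3,3)
Step 3: ant0:(3,2)->E->(3,3) | ant1:(3,3)->W->(3,2) | ant2:(0,1)->E->(0,2)
  grid max=4 at (3,3)
Step 4: ant0:(3,3)->W->(3,2) | ant1:(3,2)->E->(3,3) | ant2:(0,2)->E->(0,3)
  grid max=5 at (3,3)
Step 5: ant0:(3,2)->E->(3,3) | ant1:(3,3)->W->(3,2) | ant2:(0,3)->E->(0,4)
  grid max=6 at (3,3)
Step 6: ant0:(3,3)->W->(3,2) | ant1:(3,2)->E->(3,3) | ant2:(0,4)->S->(1,4)
  grid max=7 at (3,3)
Final grid:
  0 0 0 0 0
  0 0 0 0 1
  0 0 0 0 0
  0 0 6 7 0
  0 0 0 0 0
Max pheromone 7 at (3,3)

Answer: (3,3)=7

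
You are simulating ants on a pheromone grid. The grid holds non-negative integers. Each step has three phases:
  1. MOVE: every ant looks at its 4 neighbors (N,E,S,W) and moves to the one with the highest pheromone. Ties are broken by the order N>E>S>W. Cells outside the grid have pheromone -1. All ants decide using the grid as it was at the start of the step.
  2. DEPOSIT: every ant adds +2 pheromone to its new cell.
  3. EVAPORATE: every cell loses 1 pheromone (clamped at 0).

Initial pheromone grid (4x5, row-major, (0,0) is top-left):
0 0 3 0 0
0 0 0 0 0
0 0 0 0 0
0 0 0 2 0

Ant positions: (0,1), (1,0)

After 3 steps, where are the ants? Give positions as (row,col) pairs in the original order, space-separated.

Step 1: ant0:(0,1)->E->(0,2) | ant1:(1,0)->N->(0,0)
  grid max=4 at (0,2)
Step 2: ant0:(0,2)->E->(0,3) | ant1:(0,0)->E->(0,1)
  grid max=3 at (0,2)
Step 3: ant0:(0,3)->W->(0,2) | ant1:(0,1)->E->(0,2)
  grid max=6 at (0,2)

(0,2) (0,2)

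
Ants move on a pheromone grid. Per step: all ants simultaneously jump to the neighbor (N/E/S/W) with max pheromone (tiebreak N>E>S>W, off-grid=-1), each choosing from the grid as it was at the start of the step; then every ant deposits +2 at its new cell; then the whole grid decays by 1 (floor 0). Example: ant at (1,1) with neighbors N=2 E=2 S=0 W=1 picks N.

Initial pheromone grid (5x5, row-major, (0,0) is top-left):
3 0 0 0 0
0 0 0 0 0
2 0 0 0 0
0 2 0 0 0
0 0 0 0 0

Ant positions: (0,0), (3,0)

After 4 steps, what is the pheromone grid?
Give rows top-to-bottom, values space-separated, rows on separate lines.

After step 1: ants at (0,1),(2,0)
  2 1 0 0 0
  0 0 0 0 0
  3 0 0 0 0
  0 1 0 0 0
  0 0 0 0 0
After step 2: ants at (0,0),(1,0)
  3 0 0 0 0
  1 0 0 0 0
  2 0 0 0 0
  0 0 0 0 0
  0 0 0 0 0
After step 3: ants at (1,0),(0,0)
  4 0 0 0 0
  2 0 0 0 0
  1 0 0 0 0
  0 0 0 0 0
  0 0 0 0 0
After step 4: ants at (0,0),(1,0)
  5 0 0 0 0
  3 0 0 0 0
  0 0 0 0 0
  0 0 0 0 0
  0 0 0 0 0

5 0 0 0 0
3 0 0 0 0
0 0 0 0 0
0 0 0 0 0
0 0 0 0 0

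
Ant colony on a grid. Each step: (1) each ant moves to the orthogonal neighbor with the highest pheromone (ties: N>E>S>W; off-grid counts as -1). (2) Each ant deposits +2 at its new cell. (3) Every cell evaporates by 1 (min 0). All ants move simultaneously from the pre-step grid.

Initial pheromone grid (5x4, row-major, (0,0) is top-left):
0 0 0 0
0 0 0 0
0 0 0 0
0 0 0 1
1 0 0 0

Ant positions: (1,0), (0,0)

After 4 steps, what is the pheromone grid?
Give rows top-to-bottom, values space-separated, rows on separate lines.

After step 1: ants at (0,0),(0,1)
  1 1 0 0
  0 0 0 0
  0 0 0 0
  0 0 0 0
  0 0 0 0
After step 2: ants at (0,1),(0,0)
  2 2 0 0
  0 0 0 0
  0 0 0 0
  0 0 0 0
  0 0 0 0
After step 3: ants at (0,0),(0,1)
  3 3 0 0
  0 0 0 0
  0 0 0 0
  0 0 0 0
  0 0 0 0
After step 4: ants at (0,1),(0,0)
  4 4 0 0
  0 0 0 0
  0 0 0 0
  0 0 0 0
  0 0 0 0

4 4 0 0
0 0 0 0
0 0 0 0
0 0 0 0
0 0 0 0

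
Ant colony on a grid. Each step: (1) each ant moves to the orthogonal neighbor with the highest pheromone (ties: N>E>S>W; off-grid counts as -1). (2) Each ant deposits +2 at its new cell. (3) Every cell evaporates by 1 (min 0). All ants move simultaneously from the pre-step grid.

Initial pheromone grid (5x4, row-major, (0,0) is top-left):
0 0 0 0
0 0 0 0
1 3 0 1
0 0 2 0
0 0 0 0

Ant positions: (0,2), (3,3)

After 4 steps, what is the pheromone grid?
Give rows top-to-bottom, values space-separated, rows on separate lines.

After step 1: ants at (0,3),(3,2)
  0 0 0 1
  0 0 0 0
  0 2 0 0
  0 0 3 0
  0 0 0 0
After step 2: ants at (1,3),(2,2)
  0 0 0 0
  0 0 0 1
  0 1 1 0
  0 0 2 0
  0 0 0 0
After step 3: ants at (0,3),(3,2)
  0 0 0 1
  0 0 0 0
  0 0 0 0
  0 0 3 0
  0 0 0 0
After step 4: ants at (1,3),(2,2)
  0 0 0 0
  0 0 0 1
  0 0 1 0
  0 0 2 0
  0 0 0 0

0 0 0 0
0 0 0 1
0 0 1 0
0 0 2 0
0 0 0 0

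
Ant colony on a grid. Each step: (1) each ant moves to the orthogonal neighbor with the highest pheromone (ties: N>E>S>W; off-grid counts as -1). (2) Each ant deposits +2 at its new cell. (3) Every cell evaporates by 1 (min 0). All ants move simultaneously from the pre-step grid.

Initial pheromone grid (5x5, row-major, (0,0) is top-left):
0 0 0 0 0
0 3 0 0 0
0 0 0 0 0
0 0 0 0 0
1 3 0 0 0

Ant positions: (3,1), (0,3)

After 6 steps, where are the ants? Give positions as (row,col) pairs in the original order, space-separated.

Step 1: ant0:(3,1)->S->(4,1) | ant1:(0,3)->E->(0,4)
  grid max=4 at (4,1)
Step 2: ant0:(4,1)->N->(3,1) | ant1:(0,4)->S->(1,4)
  grid max=3 at (4,1)
Step 3: ant0:(3,1)->S->(4,1) | ant1:(1,4)->N->(0,4)
  grid max=4 at (4,1)
Step 4: ant0:(4,1)->N->(3,1) | ant1:(0,4)->S->(1,4)
  grid max=3 at (4,1)
Step 5: ant0:(3,1)->S->(4,1) | ant1:(1,4)->N->(0,4)
  grid max=4 at (4,1)
Step 6: ant0:(4,1)->N->(3,1) | ant1:(0,4)->S->(1,4)
  grid max=3 at (4,1)

(3,1) (1,4)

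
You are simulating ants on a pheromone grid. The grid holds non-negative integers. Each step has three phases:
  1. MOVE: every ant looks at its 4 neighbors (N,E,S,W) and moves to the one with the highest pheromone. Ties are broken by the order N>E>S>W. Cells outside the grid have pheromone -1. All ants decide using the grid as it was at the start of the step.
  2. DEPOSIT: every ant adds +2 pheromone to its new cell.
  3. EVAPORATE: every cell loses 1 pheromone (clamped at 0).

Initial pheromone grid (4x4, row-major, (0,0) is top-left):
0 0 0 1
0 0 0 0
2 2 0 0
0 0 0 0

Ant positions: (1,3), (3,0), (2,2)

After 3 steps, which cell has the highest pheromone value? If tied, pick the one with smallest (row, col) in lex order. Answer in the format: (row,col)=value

Answer: (2,0)=5

Derivation:
Step 1: ant0:(1,3)->N->(0,3) | ant1:(3,0)->N->(2,0) | ant2:(2,2)->W->(2,1)
  grid max=3 at (2,0)
Step 2: ant0:(0,3)->S->(1,3) | ant1:(2,0)->E->(2,1) | ant2:(2,1)->W->(2,0)
  grid max=4 at (2,0)
Step 3: ant0:(1,3)->N->(0,3) | ant1:(2,1)->W->(2,0) | ant2:(2,0)->E->(2,1)
  grid max=5 at (2,0)
Final grid:
  0 0 0 2
  0 0 0 0
  5 5 0 0
  0 0 0 0
Max pheromone 5 at (2,0)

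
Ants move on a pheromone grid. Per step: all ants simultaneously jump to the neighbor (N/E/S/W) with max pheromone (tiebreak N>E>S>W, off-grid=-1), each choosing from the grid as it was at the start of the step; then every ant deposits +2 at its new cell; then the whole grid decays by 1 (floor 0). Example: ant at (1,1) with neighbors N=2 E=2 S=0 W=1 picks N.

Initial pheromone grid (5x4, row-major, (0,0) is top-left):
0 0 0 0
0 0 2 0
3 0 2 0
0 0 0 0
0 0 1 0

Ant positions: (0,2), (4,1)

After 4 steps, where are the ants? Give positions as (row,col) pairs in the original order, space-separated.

Step 1: ant0:(0,2)->S->(1,2) | ant1:(4,1)->E->(4,2)
  grid max=3 at (1,2)
Step 2: ant0:(1,2)->S->(2,2) | ant1:(4,2)->N->(3,2)
  grid max=2 at (1,2)
Step 3: ant0:(2,2)->N->(1,2) | ant1:(3,2)->N->(2,2)
  grid max=3 at (1,2)
Step 4: ant0:(1,2)->S->(2,2) | ant1:(2,2)->N->(1,2)
  grid max=4 at (1,2)

(2,2) (1,2)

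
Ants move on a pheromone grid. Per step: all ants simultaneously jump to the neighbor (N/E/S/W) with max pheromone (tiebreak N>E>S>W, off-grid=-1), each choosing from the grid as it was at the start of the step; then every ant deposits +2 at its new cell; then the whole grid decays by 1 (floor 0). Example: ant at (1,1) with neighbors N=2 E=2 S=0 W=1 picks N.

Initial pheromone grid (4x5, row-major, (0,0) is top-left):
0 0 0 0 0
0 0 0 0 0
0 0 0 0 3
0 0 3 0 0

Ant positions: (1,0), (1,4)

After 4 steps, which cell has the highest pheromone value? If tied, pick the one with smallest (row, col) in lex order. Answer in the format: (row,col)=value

Step 1: ant0:(1,0)->N->(0,0) | ant1:(1,4)->S->(2,4)
  grid max=4 at (2,4)
Step 2: ant0:(0,0)->E->(0,1) | ant1:(2,4)->N->(1,4)
  grid max=3 at (2,4)
Step 3: ant0:(0,1)->E->(0,2) | ant1:(1,4)->S->(2,4)
  grid max=4 at (2,4)
Step 4: ant0:(0,2)->E->(0,3) | ant1:(2,4)->N->(1,4)
  grid max=3 at (2,4)
Final grid:
  0 0 0 1 0
  0 0 0 0 1
  0 0 0 0 3
  0 0 0 0 0
Max pheromone 3 at (2,4)

Answer: (2,4)=3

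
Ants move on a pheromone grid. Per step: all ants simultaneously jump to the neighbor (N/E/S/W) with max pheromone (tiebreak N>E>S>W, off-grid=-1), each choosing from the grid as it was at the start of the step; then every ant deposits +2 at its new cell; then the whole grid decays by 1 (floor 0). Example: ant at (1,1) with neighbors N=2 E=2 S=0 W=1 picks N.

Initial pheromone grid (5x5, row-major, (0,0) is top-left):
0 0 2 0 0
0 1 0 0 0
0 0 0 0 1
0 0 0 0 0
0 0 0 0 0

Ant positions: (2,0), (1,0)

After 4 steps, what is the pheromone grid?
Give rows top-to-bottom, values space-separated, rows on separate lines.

After step 1: ants at (1,0),(1,1)
  0 0 1 0 0
  1 2 0 0 0
  0 0 0 0 0
  0 0 0 0 0
  0 0 0 0 0
After step 2: ants at (1,1),(1,0)
  0 0 0 0 0
  2 3 0 0 0
  0 0 0 0 0
  0 0 0 0 0
  0 0 0 0 0
After step 3: ants at (1,0),(1,1)
  0 0 0 0 0
  3 4 0 0 0
  0 0 0 0 0
  0 0 0 0 0
  0 0 0 0 0
After step 4: ants at (1,1),(1,0)
  0 0 0 0 0
  4 5 0 0 0
  0 0 0 0 0
  0 0 0 0 0
  0 0 0 0 0

0 0 0 0 0
4 5 0 0 0
0 0 0 0 0
0 0 0 0 0
0 0 0 0 0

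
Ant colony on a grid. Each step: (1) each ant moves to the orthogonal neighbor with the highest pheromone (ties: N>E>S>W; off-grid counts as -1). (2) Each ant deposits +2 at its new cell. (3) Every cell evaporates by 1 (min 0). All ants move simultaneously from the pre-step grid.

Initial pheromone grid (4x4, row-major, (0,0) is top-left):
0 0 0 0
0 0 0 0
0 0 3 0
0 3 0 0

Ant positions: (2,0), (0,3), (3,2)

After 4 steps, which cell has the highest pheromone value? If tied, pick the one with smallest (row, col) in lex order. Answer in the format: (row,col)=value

Answer: (2,2)=3

Derivation:
Step 1: ant0:(2,0)->N->(1,0) | ant1:(0,3)->S->(1,3) | ant2:(3,2)->N->(2,2)
  grid max=4 at (2,2)
Step 2: ant0:(1,0)->N->(0,0) | ant1:(1,3)->N->(0,3) | ant2:(2,2)->N->(1,2)
  grid max=3 at (2,2)
Step 3: ant0:(0,0)->E->(0,1) | ant1:(0,3)->S->(1,3) | ant2:(1,2)->S->(2,2)
  grid max=4 at (2,2)
Step 4: ant0:(0,1)->E->(0,2) | ant1:(1,3)->N->(0,3) | ant2:(2,2)->N->(1,2)
  grid max=3 at (2,2)
Final grid:
  0 0 1 1
  0 0 1 0
  0 0 3 0
  0 0 0 0
Max pheromone 3 at (2,2)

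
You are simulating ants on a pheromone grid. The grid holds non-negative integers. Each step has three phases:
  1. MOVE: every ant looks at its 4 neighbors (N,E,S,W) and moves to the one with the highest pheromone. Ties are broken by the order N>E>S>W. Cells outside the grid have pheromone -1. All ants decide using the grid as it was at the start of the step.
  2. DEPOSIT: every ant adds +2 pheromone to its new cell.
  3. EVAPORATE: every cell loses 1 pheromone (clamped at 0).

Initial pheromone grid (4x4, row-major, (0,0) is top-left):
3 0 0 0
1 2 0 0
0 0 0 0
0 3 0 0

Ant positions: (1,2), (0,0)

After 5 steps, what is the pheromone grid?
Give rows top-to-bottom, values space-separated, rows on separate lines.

After step 1: ants at (1,1),(1,0)
  2 0 0 0
  2 3 0 0
  0 0 0 0
  0 2 0 0
After step 2: ants at (1,0),(1,1)
  1 0 0 0
  3 4 0 0
  0 0 0 0
  0 1 0 0
After step 3: ants at (1,1),(1,0)
  0 0 0 0
  4 5 0 0
  0 0 0 0
  0 0 0 0
After step 4: ants at (1,0),(1,1)
  0 0 0 0
  5 6 0 0
  0 0 0 0
  0 0 0 0
After step 5: ants at (1,1),(1,0)
  0 0 0 0
  6 7 0 0
  0 0 0 0
  0 0 0 0

0 0 0 0
6 7 0 0
0 0 0 0
0 0 0 0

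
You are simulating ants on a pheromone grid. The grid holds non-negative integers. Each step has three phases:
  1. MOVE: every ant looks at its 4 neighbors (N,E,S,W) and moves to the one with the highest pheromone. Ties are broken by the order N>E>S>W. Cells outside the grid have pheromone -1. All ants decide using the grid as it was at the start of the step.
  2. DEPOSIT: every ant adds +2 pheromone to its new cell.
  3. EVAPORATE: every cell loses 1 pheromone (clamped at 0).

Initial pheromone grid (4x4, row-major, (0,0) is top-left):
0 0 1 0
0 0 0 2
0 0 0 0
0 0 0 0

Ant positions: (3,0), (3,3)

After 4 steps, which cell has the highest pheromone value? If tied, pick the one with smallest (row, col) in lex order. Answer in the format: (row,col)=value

Step 1: ant0:(3,0)->N->(2,0) | ant1:(3,3)->N->(2,3)
  grid max=1 at (1,3)
Step 2: ant0:(2,0)->N->(1,0) | ant1:(2,3)->N->(1,3)
  grid max=2 at (1,3)
Step 3: ant0:(1,0)->N->(0,0) | ant1:(1,3)->N->(0,3)
  grid max=1 at (0,0)
Step 4: ant0:(0,0)->E->(0,1) | ant1:(0,3)->S->(1,3)
  grid max=2 at (1,3)
Final grid:
  0 1 0 0
  0 0 0 2
  0 0 0 0
  0 0 0 0
Max pheromone 2 at (1,3)

Answer: (1,3)=2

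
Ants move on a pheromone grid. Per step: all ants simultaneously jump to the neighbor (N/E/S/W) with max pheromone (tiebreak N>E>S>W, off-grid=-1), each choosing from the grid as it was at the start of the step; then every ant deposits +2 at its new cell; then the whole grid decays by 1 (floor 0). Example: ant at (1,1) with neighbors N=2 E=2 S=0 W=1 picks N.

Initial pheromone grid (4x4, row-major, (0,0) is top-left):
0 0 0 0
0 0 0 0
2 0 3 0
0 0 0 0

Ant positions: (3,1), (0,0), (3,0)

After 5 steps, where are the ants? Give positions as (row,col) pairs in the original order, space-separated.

Step 1: ant0:(3,1)->N->(2,1) | ant1:(0,0)->E->(0,1) | ant2:(3,0)->N->(2,0)
  grid max=3 at (2,0)
Step 2: ant0:(2,1)->W->(2,0) | ant1:(0,1)->E->(0,2) | ant2:(2,0)->E->(2,1)
  grid max=4 at (2,0)
Step 3: ant0:(2,0)->E->(2,1) | ant1:(0,2)->E->(0,3) | ant2:(2,1)->W->(2,0)
  grid max=5 at (2,0)
Step 4: ant0:(2,1)->W->(2,0) | ant1:(0,3)->S->(1,3) | ant2:(2,0)->E->(2,1)
  grid max=6 at (2,0)
Step 5: ant0:(2,0)->E->(2,1) | ant1:(1,3)->N->(0,3) | ant2:(2,1)->W->(2,0)
  grid max=7 at (2,0)

(2,1) (0,3) (2,0)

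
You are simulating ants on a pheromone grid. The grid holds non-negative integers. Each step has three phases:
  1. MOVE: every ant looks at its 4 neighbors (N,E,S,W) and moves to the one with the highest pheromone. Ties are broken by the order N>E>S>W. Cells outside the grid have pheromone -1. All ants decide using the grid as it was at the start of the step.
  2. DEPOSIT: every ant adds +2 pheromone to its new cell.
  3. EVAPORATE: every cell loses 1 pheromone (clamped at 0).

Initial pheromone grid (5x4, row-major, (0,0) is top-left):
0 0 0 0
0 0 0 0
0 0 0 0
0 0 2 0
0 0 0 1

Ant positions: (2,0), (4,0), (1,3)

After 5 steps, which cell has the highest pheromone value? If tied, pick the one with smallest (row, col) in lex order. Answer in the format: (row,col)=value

Answer: (0,3)=3

Derivation:
Step 1: ant0:(2,0)->N->(1,0) | ant1:(4,0)->N->(3,0) | ant2:(1,3)->N->(0,3)
  grid max=1 at (0,3)
Step 2: ant0:(1,0)->N->(0,0) | ant1:(3,0)->N->(2,0) | ant2:(0,3)->S->(1,3)
  grid max=1 at (0,0)
Step 3: ant0:(0,0)->E->(0,1) | ant1:(2,0)->N->(1,0) | ant2:(1,3)->N->(0,3)
  grid max=1 at (0,1)
Step 4: ant0:(0,1)->E->(0,2) | ant1:(1,0)->N->(0,0) | ant2:(0,3)->S->(1,3)
  grid max=1 at (0,0)
Step 5: ant0:(0,2)->E->(0,3) | ant1:(0,0)->E->(0,1) | ant2:(1,3)->N->(0,3)
  grid max=3 at (0,3)
Final grid:
  0 1 0 3
  0 0 0 0
  0 0 0 0
  0 0 0 0
  0 0 0 0
Max pheromone 3 at (0,3)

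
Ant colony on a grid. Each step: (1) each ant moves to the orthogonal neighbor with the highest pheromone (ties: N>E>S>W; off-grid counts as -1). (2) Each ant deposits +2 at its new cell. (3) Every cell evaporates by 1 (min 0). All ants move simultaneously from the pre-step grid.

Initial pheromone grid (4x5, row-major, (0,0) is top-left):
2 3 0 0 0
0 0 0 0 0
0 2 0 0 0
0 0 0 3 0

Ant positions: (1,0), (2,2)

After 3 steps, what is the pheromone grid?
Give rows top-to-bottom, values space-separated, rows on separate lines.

After step 1: ants at (0,0),(2,1)
  3 2 0 0 0
  0 0 0 0 0
  0 3 0 0 0
  0 0 0 2 0
After step 2: ants at (0,1),(1,1)
  2 3 0 0 0
  0 1 0 0 0
  0 2 0 0 0
  0 0 0 1 0
After step 3: ants at (0,0),(0,1)
  3 4 0 0 0
  0 0 0 0 0
  0 1 0 0 0
  0 0 0 0 0

3 4 0 0 0
0 0 0 0 0
0 1 0 0 0
0 0 0 0 0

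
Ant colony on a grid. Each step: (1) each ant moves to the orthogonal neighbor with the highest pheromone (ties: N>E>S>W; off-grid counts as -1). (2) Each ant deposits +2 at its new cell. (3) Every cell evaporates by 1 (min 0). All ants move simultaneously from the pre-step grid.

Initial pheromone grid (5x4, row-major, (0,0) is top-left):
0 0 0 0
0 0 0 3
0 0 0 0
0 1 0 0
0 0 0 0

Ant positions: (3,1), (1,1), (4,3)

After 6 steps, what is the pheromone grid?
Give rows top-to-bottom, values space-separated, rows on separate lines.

After step 1: ants at (2,1),(0,1),(3,3)
  0 1 0 0
  0 0 0 2
  0 1 0 0
  0 0 0 1
  0 0 0 0
After step 2: ants at (1,1),(0,2),(2,3)
  0 0 1 0
  0 1 0 1
  0 0 0 1
  0 0 0 0
  0 0 0 0
After step 3: ants at (0,1),(0,3),(1,3)
  0 1 0 1
  0 0 0 2
  0 0 0 0
  0 0 0 0
  0 0 0 0
After step 4: ants at (0,2),(1,3),(0,3)
  0 0 1 2
  0 0 0 3
  0 0 0 0
  0 0 0 0
  0 0 0 0
After step 5: ants at (0,3),(0,3),(1,3)
  0 0 0 5
  0 0 0 4
  0 0 0 0
  0 0 0 0
  0 0 0 0
After step 6: ants at (1,3),(1,3),(0,3)
  0 0 0 6
  0 0 0 7
  0 0 0 0
  0 0 0 0
  0 0 0 0

0 0 0 6
0 0 0 7
0 0 0 0
0 0 0 0
0 0 0 0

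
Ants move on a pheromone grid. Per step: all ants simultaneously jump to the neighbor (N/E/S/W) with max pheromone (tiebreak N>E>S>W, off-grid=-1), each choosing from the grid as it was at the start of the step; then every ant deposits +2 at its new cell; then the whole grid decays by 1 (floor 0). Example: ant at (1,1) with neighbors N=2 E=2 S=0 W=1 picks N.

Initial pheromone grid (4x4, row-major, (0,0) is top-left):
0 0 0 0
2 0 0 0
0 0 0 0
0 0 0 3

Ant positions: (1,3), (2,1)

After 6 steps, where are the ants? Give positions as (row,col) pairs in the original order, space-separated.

Step 1: ant0:(1,3)->N->(0,3) | ant1:(2,1)->N->(1,1)
  grid max=2 at (3,3)
Step 2: ant0:(0,3)->S->(1,3) | ant1:(1,1)->W->(1,0)
  grid max=2 at (1,0)
Step 3: ant0:(1,3)->N->(0,3) | ant1:(1,0)->N->(0,0)
  grid max=1 at (0,0)
Step 4: ant0:(0,3)->S->(1,3) | ant1:(0,0)->S->(1,0)
  grid max=2 at (1,0)
Step 5: ant0:(1,3)->N->(0,3) | ant1:(1,0)->N->(0,0)
  grid max=1 at (0,0)
Step 6: ant0:(0,3)->S->(1,3) | ant1:(0,0)->S->(1,0)
  grid max=2 at (1,0)

(1,3) (1,0)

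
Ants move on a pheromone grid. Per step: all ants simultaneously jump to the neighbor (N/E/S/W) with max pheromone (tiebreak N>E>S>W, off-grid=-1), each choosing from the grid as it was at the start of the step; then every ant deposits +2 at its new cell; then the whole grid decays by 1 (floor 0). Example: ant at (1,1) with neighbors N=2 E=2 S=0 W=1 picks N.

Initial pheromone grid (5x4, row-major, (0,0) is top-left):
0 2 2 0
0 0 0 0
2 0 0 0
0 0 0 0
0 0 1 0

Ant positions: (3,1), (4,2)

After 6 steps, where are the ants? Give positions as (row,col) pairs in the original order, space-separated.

Step 1: ant0:(3,1)->N->(2,1) | ant1:(4,2)->N->(3,2)
  grid max=1 at (0,1)
Step 2: ant0:(2,1)->W->(2,0) | ant1:(3,2)->N->(2,2)
  grid max=2 at (2,0)
Step 3: ant0:(2,0)->N->(1,0) | ant1:(2,2)->N->(1,2)
  grid max=1 at (1,0)
Step 4: ant0:(1,0)->S->(2,0) | ant1:(1,2)->N->(0,2)
  grid max=2 at (2,0)
Step 5: ant0:(2,0)->N->(1,0) | ant1:(0,2)->E->(0,3)
  grid max=1 at (0,3)
Step 6: ant0:(1,0)->S->(2,0) | ant1:(0,3)->S->(1,3)
  grid max=2 at (2,0)

(2,0) (1,3)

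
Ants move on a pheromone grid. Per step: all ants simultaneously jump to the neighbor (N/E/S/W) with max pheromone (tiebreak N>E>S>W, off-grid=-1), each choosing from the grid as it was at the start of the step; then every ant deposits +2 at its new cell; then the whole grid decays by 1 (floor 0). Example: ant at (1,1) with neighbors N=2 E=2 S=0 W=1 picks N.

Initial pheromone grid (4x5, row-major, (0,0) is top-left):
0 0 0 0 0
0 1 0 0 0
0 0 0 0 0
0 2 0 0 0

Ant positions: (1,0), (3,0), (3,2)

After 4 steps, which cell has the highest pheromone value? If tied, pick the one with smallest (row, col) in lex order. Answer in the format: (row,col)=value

Answer: (2,1)=7

Derivation:
Step 1: ant0:(1,0)->E->(1,1) | ant1:(3,0)->E->(3,1) | ant2:(3,2)->W->(3,1)
  grid max=5 at (3,1)
Step 2: ant0:(1,1)->N->(0,1) | ant1:(3,1)->N->(2,1) | ant2:(3,1)->N->(2,1)
  grid max=4 at (3,1)
Step 3: ant0:(0,1)->S->(1,1) | ant1:(2,1)->S->(3,1) | ant2:(2,1)->S->(3,1)
  grid max=7 at (3,1)
Step 4: ant0:(1,1)->S->(2,1) | ant1:(3,1)->N->(2,1) | ant2:(3,1)->N->(2,1)
  grid max=7 at (2,1)
Final grid:
  0 0 0 0 0
  0 1 0 0 0
  0 7 0 0 0
  0 6 0 0 0
Max pheromone 7 at (2,1)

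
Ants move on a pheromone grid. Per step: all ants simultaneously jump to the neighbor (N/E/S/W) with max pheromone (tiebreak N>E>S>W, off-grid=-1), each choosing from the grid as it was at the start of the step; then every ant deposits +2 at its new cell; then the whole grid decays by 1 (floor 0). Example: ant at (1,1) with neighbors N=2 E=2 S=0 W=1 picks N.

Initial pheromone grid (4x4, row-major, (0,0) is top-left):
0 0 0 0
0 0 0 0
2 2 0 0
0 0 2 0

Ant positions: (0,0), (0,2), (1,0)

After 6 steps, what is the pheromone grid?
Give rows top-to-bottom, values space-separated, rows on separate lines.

After step 1: ants at (0,1),(0,3),(2,0)
  0 1 0 1
  0 0 0 0
  3 1 0 0
  0 0 1 0
After step 2: ants at (0,2),(1,3),(2,1)
  0 0 1 0
  0 0 0 1
  2 2 0 0
  0 0 0 0
After step 3: ants at (0,3),(0,3),(2,0)
  0 0 0 3
  0 0 0 0
  3 1 0 0
  0 0 0 0
After step 4: ants at (1,3),(1,3),(2,1)
  0 0 0 2
  0 0 0 3
  2 2 0 0
  0 0 0 0
After step 5: ants at (0,3),(0,3),(2,0)
  0 0 0 5
  0 0 0 2
  3 1 0 0
  0 0 0 0
After step 6: ants at (1,3),(1,3),(2,1)
  0 0 0 4
  0 0 0 5
  2 2 0 0
  0 0 0 0

0 0 0 4
0 0 0 5
2 2 0 0
0 0 0 0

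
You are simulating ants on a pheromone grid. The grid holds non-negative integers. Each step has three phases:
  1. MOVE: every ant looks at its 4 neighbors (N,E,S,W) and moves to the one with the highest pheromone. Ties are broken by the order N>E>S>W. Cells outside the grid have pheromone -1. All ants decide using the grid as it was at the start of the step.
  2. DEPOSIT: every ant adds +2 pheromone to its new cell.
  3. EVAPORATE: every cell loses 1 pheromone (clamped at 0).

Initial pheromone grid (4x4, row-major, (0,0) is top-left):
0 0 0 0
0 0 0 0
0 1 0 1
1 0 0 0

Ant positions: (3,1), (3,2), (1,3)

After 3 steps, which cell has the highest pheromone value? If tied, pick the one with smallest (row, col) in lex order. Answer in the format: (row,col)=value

Answer: (2,3)=6

Derivation:
Step 1: ant0:(3,1)->N->(2,1) | ant1:(3,2)->N->(2,2) | ant2:(1,3)->S->(2,3)
  grid max=2 at (2,1)
Step 2: ant0:(2,1)->E->(2,2) | ant1:(2,2)->E->(2,3) | ant2:(2,3)->W->(2,2)
  grid max=4 at (2,2)
Step 3: ant0:(2,2)->E->(2,3) | ant1:(2,3)->W->(2,2) | ant2:(2,2)->E->(2,3)
  grid max=6 at (2,3)
Final grid:
  0 0 0 0
  0 0 0 0
  0 0 5 6
  0 0 0 0
Max pheromone 6 at (2,3)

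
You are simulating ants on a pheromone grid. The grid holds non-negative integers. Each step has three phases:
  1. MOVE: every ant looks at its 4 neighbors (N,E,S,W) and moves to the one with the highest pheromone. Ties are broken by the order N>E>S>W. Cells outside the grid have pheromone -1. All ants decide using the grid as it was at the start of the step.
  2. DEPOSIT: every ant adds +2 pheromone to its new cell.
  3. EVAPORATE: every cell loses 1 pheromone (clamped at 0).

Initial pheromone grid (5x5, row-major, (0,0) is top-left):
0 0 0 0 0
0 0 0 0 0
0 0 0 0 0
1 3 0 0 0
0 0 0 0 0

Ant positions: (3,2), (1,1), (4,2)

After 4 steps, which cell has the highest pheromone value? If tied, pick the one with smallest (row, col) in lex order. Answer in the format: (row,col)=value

Answer: (3,1)=7

Derivation:
Step 1: ant0:(3,2)->W->(3,1) | ant1:(1,1)->N->(0,1) | ant2:(4,2)->N->(3,2)
  grid max=4 at (3,1)
Step 2: ant0:(3,1)->E->(3,2) | ant1:(0,1)->E->(0,2) | ant2:(3,2)->W->(3,1)
  grid max=5 at (3,1)
Step 3: ant0:(3,2)->W->(3,1) | ant1:(0,2)->E->(0,3) | ant2:(3,1)->E->(3,2)
  grid max=6 at (3,1)
Step 4: ant0:(3,1)->E->(3,2) | ant1:(0,3)->E->(0,4) | ant2:(3,2)->W->(3,1)
  grid max=7 at (3,1)
Final grid:
  0 0 0 0 1
  0 0 0 0 0
  0 0 0 0 0
  0 7 4 0 0
  0 0 0 0 0
Max pheromone 7 at (3,1)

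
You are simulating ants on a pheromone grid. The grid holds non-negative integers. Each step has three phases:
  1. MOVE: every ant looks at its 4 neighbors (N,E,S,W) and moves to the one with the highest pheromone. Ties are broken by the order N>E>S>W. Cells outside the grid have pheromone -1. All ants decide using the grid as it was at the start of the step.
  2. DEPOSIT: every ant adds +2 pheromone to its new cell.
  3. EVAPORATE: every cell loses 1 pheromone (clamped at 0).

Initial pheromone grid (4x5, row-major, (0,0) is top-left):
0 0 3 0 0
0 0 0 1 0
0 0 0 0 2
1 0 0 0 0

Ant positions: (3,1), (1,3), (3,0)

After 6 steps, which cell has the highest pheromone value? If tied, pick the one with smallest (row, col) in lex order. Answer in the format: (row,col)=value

Step 1: ant0:(3,1)->W->(3,0) | ant1:(1,3)->N->(0,3) | ant2:(3,0)->N->(2,0)
  grid max=2 at (0,2)
Step 2: ant0:(3,0)->N->(2,0) | ant1:(0,3)->W->(0,2) | ant2:(2,0)->S->(3,0)
  grid max=3 at (0,2)
Step 3: ant0:(2,0)->S->(3,0) | ant1:(0,2)->E->(0,3) | ant2:(3,0)->N->(2,0)
  grid max=4 at (3,0)
Step 4: ant0:(3,0)->N->(2,0) | ant1:(0,3)->W->(0,2) | ant2:(2,0)->S->(3,0)
  grid max=5 at (3,0)
Step 5: ant0:(2,0)->S->(3,0) | ant1:(0,2)->E->(0,3) | ant2:(3,0)->N->(2,0)
  grid max=6 at (3,0)
Step 6: ant0:(3,0)->N->(2,0) | ant1:(0,3)->W->(0,2) | ant2:(2,0)->S->(3,0)
  grid max=7 at (3,0)
Final grid:
  0 0 3 0 0
  0 0 0 0 0
  6 0 0 0 0
  7 0 0 0 0
Max pheromone 7 at (3,0)

Answer: (3,0)=7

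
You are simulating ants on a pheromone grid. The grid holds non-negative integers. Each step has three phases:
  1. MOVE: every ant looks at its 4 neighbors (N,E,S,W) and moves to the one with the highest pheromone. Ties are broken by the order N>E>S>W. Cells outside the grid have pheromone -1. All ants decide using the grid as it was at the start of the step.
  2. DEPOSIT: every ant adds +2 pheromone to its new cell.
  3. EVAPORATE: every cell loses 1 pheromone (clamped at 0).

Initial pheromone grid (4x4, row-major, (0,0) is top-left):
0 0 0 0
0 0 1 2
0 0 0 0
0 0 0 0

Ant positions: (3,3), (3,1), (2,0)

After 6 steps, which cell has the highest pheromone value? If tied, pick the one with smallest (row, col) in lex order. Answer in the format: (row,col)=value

Step 1: ant0:(3,3)->N->(2,3) | ant1:(3,1)->N->(2,1) | ant2:(2,0)->N->(1,0)
  grid max=1 at (1,0)
Step 2: ant0:(2,3)->N->(1,3) | ant1:(2,1)->N->(1,1) | ant2:(1,0)->N->(0,0)
  grid max=2 at (1,3)
Step 3: ant0:(1,3)->N->(0,3) | ant1:(1,1)->N->(0,1) | ant2:(0,0)->E->(0,1)
  grid max=3 at (0,1)
Step 4: ant0:(0,3)->S->(1,3) | ant1:(0,1)->E->(0,2) | ant2:(0,1)->E->(0,2)
  grid max=3 at (0,2)
Step 5: ant0:(1,3)->N->(0,3) | ant1:(0,2)->W->(0,1) | ant2:(0,2)->W->(0,1)
  grid max=5 at (0,1)
Step 6: ant0:(0,3)->W->(0,2) | ant1:(0,1)->E->(0,2) | ant2:(0,1)->E->(0,2)
  grid max=7 at (0,2)
Final grid:
  0 4 7 0
  0 0 0 0
  0 0 0 0
  0 0 0 0
Max pheromone 7 at (0,2)

Answer: (0,2)=7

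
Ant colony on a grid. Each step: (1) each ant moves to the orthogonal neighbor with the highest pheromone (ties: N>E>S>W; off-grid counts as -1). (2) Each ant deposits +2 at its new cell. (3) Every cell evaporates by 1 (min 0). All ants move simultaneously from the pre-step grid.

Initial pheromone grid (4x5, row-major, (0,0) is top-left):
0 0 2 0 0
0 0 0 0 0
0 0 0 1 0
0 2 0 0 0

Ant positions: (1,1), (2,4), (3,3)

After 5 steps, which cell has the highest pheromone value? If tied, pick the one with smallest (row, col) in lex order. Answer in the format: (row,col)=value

Answer: (2,3)=10

Derivation:
Step 1: ant0:(1,1)->N->(0,1) | ant1:(2,4)->W->(2,3) | ant2:(3,3)->N->(2,3)
  grid max=4 at (2,3)
Step 2: ant0:(0,1)->E->(0,2) | ant1:(2,3)->N->(1,3) | ant2:(2,3)->N->(1,3)
  grid max=3 at (1,3)
Step 3: ant0:(0,2)->E->(0,3) | ant1:(1,3)->S->(2,3) | ant2:(1,3)->S->(2,3)
  grid max=6 at (2,3)
Step 4: ant0:(0,3)->S->(1,3) | ant1:(2,3)->N->(1,3) | ant2:(2,3)->N->(1,3)
  grid max=7 at (1,3)
Step 5: ant0:(1,3)->S->(2,3) | ant1:(1,3)->S->(2,3) | ant2:(1,3)->S->(2,3)
  grid max=10 at (2,3)
Final grid:
  0 0 0 0 0
  0 0 0 6 0
  0 0 0 10 0
  0 0 0 0 0
Max pheromone 10 at (2,3)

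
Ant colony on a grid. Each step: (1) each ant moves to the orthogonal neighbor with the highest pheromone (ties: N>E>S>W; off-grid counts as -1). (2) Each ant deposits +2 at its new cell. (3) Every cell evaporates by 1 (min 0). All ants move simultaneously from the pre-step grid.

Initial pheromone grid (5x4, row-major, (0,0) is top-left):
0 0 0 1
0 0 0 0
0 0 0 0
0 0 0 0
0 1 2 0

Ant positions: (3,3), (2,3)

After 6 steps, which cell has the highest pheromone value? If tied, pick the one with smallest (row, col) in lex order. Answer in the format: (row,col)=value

Step 1: ant0:(3,3)->N->(2,3) | ant1:(2,3)->N->(1,3)
  grid max=1 at (1,3)
Step 2: ant0:(2,3)->N->(1,3) | ant1:(1,3)->S->(2,3)
  grid max=2 at (1,3)
Step 3: ant0:(1,3)->S->(2,3) | ant1:(2,3)->N->(1,3)
  grid max=3 at (1,3)
Step 4: ant0:(2,3)->N->(1,3) | ant1:(1,3)->S->(2,3)
  grid max=4 at (1,3)
Step 5: ant0:(1,3)->S->(2,3) | ant1:(2,3)->N->(1,3)
  grid max=5 at (1,3)
Step 6: ant0:(2,3)->N->(1,3) | ant1:(1,3)->S->(2,3)
  grid max=6 at (1,3)
Final grid:
  0 0 0 0
  0 0 0 6
  0 0 0 6
  0 0 0 0
  0 0 0 0
Max pheromone 6 at (1,3)

Answer: (1,3)=6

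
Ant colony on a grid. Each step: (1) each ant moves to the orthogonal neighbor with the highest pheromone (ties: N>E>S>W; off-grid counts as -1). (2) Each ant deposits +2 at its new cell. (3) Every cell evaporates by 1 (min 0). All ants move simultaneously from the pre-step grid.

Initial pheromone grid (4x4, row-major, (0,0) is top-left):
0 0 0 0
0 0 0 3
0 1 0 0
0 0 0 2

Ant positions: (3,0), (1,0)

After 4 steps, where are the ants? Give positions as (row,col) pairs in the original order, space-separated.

Step 1: ant0:(3,0)->N->(2,0) | ant1:(1,0)->N->(0,0)
  grid max=2 at (1,3)
Step 2: ant0:(2,0)->N->(1,0) | ant1:(0,0)->E->(0,1)
  grid max=1 at (0,1)
Step 3: ant0:(1,0)->N->(0,0) | ant1:(0,1)->E->(0,2)
  grid max=1 at (0,0)
Step 4: ant0:(0,0)->E->(0,1) | ant1:(0,2)->E->(0,3)
  grid max=1 at (0,1)

(0,1) (0,3)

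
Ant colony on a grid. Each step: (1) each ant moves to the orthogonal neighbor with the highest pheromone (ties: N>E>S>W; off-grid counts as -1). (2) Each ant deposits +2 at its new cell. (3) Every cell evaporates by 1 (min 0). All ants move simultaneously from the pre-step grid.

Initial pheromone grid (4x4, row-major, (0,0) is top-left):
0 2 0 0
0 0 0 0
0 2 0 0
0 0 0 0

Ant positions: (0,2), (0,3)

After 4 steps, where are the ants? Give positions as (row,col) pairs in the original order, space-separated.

Step 1: ant0:(0,2)->W->(0,1) | ant1:(0,3)->S->(1,3)
  grid max=3 at (0,1)
Step 2: ant0:(0,1)->E->(0,2) | ant1:(1,3)->N->(0,3)
  grid max=2 at (0,1)
Step 3: ant0:(0,2)->W->(0,1) | ant1:(0,3)->W->(0,2)
  grid max=3 at (0,1)
Step 4: ant0:(0,1)->E->(0,2) | ant1:(0,2)->W->(0,1)
  grid max=4 at (0,1)

(0,2) (0,1)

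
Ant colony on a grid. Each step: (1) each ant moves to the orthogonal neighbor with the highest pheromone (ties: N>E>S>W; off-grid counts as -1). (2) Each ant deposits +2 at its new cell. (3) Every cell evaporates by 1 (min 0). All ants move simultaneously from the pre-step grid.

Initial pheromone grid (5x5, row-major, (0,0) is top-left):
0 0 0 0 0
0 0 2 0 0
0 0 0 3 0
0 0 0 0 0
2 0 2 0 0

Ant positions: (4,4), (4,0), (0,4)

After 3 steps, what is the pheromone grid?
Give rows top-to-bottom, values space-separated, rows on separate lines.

After step 1: ants at (3,4),(3,0),(1,4)
  0 0 0 0 0
  0 0 1 0 1
  0 0 0 2 0
  1 0 0 0 1
  1 0 1 0 0
After step 2: ants at (2,4),(4,0),(0,4)
  0 0 0 0 1
  0 0 0 0 0
  0 0 0 1 1
  0 0 0 0 0
  2 0 0 0 0
After step 3: ants at (2,3),(3,0),(1,4)
  0 0 0 0 0
  0 0 0 0 1
  0 0 0 2 0
  1 0 0 0 0
  1 0 0 0 0

0 0 0 0 0
0 0 0 0 1
0 0 0 2 0
1 0 0 0 0
1 0 0 0 0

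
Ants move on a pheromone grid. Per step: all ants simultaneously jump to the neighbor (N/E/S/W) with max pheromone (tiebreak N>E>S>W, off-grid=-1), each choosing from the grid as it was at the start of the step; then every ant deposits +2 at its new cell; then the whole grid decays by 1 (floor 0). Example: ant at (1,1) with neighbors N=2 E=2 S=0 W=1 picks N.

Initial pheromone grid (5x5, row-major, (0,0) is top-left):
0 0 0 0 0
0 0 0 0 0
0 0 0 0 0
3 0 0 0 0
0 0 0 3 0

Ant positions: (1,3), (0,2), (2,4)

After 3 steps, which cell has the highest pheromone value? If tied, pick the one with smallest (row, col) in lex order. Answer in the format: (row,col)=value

Answer: (0,3)=7

Derivation:
Step 1: ant0:(1,3)->N->(0,3) | ant1:(0,2)->E->(0,3) | ant2:(2,4)->N->(1,4)
  grid max=3 at (0,3)
Step 2: ant0:(0,3)->E->(0,4) | ant1:(0,3)->E->(0,4) | ant2:(1,4)->N->(0,4)
  grid max=5 at (0,4)
Step 3: ant0:(0,4)->W->(0,3) | ant1:(0,4)->W->(0,3) | ant2:(0,4)->W->(0,3)
  grid max=7 at (0,3)
Final grid:
  0 0 0 7 4
  0 0 0 0 0
  0 0 0 0 0
  0 0 0 0 0
  0 0 0 0 0
Max pheromone 7 at (0,3)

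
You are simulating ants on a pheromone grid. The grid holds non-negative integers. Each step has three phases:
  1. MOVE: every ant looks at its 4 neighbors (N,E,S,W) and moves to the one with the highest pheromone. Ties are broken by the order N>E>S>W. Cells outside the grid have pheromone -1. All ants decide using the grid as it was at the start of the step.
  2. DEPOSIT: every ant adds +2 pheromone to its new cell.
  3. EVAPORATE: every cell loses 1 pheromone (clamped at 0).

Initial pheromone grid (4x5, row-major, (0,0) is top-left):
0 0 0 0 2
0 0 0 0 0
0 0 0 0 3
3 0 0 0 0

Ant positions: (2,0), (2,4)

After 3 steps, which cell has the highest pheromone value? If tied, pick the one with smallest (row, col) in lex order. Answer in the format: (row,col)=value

Answer: (3,0)=4

Derivation:
Step 1: ant0:(2,0)->S->(3,0) | ant1:(2,4)->N->(1,4)
  grid max=4 at (3,0)
Step 2: ant0:(3,0)->N->(2,0) | ant1:(1,4)->S->(2,4)
  grid max=3 at (2,4)
Step 3: ant0:(2,0)->S->(3,0) | ant1:(2,4)->N->(1,4)
  grid max=4 at (3,0)
Final grid:
  0 0 0 0 0
  0 0 0 0 1
  0 0 0 0 2
  4 0 0 0 0
Max pheromone 4 at (3,0)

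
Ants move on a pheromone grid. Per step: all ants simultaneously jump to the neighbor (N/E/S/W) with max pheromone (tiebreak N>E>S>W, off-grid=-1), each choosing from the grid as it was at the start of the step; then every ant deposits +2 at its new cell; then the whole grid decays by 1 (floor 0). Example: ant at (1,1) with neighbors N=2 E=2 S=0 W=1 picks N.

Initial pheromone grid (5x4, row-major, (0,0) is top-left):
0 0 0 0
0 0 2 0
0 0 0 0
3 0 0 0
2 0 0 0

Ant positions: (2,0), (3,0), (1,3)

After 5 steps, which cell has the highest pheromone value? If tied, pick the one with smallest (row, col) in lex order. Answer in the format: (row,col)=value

Answer: (3,0)=8

Derivation:
Step 1: ant0:(2,0)->S->(3,0) | ant1:(3,0)->S->(4,0) | ant2:(1,3)->W->(1,2)
  grid max=4 at (3,0)
Step 2: ant0:(3,0)->S->(4,0) | ant1:(4,0)->N->(3,0) | ant2:(1,2)->N->(0,2)
  grid max=5 at (3,0)
Step 3: ant0:(4,0)->N->(3,0) | ant1:(3,0)->S->(4,0) | ant2:(0,2)->S->(1,2)
  grid max=6 at (3,0)
Step 4: ant0:(3,0)->S->(4,0) | ant1:(4,0)->N->(3,0) | ant2:(1,2)->N->(0,2)
  grid max=7 at (3,0)
Step 5: ant0:(4,0)->N->(3,0) | ant1:(3,0)->S->(4,0) | ant2:(0,2)->S->(1,2)
  grid max=8 at (3,0)
Final grid:
  0 0 0 0
  0 0 3 0
  0 0 0 0
  8 0 0 0
  7 0 0 0
Max pheromone 8 at (3,0)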